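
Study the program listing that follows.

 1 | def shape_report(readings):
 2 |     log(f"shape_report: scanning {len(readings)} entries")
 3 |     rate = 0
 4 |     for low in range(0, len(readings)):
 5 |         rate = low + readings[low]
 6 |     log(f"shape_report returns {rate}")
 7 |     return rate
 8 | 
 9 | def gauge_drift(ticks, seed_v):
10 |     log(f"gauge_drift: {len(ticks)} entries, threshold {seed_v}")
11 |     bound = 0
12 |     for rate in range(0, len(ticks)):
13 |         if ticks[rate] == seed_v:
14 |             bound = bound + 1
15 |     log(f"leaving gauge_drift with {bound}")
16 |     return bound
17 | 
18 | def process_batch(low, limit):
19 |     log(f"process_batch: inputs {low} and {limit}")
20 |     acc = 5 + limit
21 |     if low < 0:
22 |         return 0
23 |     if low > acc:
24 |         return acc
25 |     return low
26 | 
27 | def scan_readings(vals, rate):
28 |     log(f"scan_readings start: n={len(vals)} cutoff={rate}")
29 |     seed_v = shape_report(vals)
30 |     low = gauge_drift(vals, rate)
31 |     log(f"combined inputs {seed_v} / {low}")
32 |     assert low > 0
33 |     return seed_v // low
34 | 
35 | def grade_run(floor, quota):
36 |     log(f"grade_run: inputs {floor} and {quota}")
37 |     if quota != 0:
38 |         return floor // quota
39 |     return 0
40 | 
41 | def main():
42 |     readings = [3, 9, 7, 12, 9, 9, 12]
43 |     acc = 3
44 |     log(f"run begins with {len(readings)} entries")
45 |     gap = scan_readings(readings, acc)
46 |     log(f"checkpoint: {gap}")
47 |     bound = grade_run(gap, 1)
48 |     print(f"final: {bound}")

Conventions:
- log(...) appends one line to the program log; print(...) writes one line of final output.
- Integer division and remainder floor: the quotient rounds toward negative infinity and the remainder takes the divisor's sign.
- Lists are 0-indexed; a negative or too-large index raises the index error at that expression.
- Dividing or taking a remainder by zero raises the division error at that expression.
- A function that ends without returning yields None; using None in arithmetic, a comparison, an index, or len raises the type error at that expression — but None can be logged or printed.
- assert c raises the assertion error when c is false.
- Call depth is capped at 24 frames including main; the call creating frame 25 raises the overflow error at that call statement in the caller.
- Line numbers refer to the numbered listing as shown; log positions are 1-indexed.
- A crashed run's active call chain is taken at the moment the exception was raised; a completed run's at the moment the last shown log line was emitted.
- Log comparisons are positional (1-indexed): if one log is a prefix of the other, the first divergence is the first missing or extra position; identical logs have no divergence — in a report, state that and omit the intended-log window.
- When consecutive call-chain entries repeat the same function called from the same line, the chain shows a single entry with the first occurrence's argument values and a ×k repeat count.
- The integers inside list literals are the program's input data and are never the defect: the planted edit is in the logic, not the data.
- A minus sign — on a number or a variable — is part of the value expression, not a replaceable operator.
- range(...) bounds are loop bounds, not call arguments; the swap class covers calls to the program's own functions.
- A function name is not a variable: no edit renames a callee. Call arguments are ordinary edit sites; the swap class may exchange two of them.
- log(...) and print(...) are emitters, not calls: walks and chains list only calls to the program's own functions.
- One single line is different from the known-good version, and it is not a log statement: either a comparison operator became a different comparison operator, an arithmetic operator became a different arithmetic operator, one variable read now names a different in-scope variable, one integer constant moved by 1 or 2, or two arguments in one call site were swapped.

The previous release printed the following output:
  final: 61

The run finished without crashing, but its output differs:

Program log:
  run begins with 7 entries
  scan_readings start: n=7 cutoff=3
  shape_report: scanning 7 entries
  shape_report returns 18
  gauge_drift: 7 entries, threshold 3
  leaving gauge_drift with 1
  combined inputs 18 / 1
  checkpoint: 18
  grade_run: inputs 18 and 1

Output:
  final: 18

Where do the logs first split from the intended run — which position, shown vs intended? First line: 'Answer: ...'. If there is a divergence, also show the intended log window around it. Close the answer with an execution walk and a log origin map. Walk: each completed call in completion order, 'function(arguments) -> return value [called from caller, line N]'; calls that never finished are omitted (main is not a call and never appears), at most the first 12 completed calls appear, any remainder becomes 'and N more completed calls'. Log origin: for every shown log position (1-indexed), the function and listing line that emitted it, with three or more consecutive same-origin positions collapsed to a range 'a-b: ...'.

Answer: position 4 — the shown line 'shape_report returns 18' should read 'shape_report returns 61'.
Intended log window:
  2: scan_readings start: n=7 cutoff=3
  3: shape_report: scanning 7 entries
  4: shape_report returns 61
  5: gauge_drift: 7 entries, threshold 3
Execution walk:
  shape_report([3, 9, 7, 12, 9, 9, 12]) -> 18  [called from scan_readings, line 29]
  gauge_drift([3, 9, 7, 12, 9, 9, 12], 3) -> 1  [called from scan_readings, line 30]
  scan_readings([3, 9, 7, 12, 9, 9, 12], 3) -> 18  [called from main, line 45]
  grade_run(18, 1) -> 18  [called from main, line 47]
Log origins:
  1: logged in main at line 44
  2: logged in scan_readings at line 28
  3: logged in shape_report at line 2
  4: logged in shape_report at line 6
  5: logged in gauge_drift at line 10
  6: logged in gauge_drift at line 15
  7: logged in scan_readings at line 31
  8: logged in main at line 46
  9: logged in grade_run at line 36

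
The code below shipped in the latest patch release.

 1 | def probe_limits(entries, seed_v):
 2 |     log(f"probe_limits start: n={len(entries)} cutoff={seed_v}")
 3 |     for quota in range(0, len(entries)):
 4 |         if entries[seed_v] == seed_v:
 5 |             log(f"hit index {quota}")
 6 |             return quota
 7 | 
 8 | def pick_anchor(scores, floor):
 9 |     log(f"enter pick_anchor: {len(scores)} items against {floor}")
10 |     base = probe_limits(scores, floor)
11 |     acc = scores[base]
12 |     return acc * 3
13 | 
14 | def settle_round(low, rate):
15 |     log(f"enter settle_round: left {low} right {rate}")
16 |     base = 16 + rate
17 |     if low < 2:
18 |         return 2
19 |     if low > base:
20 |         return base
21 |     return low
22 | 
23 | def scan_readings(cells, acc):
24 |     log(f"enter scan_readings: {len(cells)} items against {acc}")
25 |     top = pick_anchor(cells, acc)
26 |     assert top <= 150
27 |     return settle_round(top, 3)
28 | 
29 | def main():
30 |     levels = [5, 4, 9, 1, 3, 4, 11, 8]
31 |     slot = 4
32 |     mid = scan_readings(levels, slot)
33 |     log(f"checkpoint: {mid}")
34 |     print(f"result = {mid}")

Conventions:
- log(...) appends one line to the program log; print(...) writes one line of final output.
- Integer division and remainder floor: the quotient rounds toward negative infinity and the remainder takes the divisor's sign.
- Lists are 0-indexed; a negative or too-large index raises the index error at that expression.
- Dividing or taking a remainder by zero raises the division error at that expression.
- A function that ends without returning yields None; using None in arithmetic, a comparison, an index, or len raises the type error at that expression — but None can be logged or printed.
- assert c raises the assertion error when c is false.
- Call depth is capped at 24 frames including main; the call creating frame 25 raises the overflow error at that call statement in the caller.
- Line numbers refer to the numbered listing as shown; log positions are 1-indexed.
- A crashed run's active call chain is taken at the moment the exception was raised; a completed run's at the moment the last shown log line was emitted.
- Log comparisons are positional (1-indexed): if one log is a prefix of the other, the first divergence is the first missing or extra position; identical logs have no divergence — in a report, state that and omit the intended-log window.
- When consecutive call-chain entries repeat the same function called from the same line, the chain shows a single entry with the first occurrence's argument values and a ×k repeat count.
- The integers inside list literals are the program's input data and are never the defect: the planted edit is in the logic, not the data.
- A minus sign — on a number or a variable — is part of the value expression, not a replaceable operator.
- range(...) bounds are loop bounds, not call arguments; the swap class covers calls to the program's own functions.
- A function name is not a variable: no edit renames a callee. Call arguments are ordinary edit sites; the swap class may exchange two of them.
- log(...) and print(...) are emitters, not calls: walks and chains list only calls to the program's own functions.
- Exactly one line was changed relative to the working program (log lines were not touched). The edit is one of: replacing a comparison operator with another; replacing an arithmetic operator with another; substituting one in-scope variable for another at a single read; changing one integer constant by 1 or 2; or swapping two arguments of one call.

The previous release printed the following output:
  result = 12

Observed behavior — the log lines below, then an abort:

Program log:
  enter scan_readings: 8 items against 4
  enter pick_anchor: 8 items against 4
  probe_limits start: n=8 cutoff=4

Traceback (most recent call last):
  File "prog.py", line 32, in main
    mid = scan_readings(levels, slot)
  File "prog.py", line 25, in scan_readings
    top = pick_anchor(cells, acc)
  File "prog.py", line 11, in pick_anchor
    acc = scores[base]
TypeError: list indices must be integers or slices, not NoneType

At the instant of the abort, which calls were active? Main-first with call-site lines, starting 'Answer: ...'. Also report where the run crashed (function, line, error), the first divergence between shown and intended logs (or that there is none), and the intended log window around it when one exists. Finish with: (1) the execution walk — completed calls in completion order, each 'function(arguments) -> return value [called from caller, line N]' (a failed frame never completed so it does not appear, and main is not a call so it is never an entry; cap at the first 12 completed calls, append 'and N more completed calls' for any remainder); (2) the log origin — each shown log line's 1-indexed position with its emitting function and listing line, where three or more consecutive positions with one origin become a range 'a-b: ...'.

Answer: main -> scan_readings (called at line 32) -> pick_anchor (called at line 25).
The tell: The shown log is a 3-line prefix of the intended one, whose next entry is 'hit index 1'.
Crash: pick_anchor, line 11, TypeError.
First divergence: position 4 — the faulty run's log ends after 3 lines; the working version continues with 'hit index 1'.
Intended log window:
  2: enter pick_anchor: 8 items against 4
  3: probe_limits start: n=8 cutoff=4
  4: hit index 1
  5: enter settle_round: left 12 right 3
Execution walk:
  probe_limits([5, 4, 9, 1, 3, 4, 11, 8], 4) -> None  [called from pick_anchor, line 10]
Origin of each log line:
  1: emitted by scan_readings (line 24)
  2: emitted by pick_anchor (line 9)
  3: emitted by probe_limits (line 2)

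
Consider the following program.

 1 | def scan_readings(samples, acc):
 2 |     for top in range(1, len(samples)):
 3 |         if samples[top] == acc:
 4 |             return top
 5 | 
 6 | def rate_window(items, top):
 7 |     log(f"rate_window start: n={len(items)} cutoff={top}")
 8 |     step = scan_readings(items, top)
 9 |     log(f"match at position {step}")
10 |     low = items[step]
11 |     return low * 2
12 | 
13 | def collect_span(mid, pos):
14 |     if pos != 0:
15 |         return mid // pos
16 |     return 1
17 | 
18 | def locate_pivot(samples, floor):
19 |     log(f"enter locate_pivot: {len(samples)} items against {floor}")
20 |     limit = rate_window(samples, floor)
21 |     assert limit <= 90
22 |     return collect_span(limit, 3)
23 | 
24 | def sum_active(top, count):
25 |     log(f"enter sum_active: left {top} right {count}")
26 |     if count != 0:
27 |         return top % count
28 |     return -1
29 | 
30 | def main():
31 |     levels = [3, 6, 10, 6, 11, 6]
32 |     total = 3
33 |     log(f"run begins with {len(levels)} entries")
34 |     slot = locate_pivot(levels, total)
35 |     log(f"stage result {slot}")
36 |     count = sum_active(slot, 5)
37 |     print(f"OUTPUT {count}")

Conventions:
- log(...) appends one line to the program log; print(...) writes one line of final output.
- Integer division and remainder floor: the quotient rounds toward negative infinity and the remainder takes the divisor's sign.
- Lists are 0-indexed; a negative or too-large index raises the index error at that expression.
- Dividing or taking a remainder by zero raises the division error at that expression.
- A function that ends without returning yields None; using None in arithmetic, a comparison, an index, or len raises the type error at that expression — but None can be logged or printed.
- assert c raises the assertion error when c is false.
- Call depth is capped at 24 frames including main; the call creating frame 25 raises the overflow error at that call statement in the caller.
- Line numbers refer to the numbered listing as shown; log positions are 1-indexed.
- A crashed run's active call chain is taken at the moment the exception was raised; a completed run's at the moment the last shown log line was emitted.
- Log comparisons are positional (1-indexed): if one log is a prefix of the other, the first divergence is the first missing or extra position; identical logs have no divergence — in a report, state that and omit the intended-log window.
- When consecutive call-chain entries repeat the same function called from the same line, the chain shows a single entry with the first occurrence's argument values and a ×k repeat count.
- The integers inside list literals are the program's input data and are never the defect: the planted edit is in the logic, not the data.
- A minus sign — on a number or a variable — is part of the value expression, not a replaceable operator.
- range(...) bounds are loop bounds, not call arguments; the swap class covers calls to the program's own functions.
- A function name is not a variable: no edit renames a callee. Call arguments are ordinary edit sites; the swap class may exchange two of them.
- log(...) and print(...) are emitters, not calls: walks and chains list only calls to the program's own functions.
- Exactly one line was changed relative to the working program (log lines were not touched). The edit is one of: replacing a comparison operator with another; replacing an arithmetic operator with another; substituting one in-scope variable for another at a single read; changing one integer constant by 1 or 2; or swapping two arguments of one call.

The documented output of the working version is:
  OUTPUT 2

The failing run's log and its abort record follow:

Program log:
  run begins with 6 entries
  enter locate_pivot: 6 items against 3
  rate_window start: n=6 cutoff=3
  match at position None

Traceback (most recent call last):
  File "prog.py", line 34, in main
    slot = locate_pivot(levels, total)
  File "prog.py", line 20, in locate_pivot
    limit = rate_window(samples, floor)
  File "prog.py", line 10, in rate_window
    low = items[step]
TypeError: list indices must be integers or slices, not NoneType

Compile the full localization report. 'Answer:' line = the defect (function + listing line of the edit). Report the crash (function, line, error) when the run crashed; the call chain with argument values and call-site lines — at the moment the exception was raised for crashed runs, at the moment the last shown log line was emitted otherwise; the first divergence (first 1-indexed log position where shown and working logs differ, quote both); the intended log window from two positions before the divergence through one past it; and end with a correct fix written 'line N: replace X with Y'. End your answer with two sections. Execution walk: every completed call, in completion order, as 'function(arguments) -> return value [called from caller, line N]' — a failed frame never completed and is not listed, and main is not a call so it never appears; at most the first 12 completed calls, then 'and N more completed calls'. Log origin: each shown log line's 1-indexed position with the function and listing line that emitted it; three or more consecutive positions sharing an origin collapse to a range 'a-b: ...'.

Answer: the defect is in scan_readings at line 2.
Core observation: At log position 4 the runs split — shown 'match at position None', but the working version logs 'match at position 0'.
Crash: rate_window, line 10, TypeError.
Call chain: main -> locate_pivot([3, 6, 10, 6, 11, 6], 3) (called at line 34) -> rate_window([3, 6, 10, 6, 11, 6], 3) (called at line 20).
First divergence: position 4 — the shown line 'match at position None' should read 'match at position 0'.
Intended log window:
  2: enter locate_pivot: 6 items against 3
  3: rate_window start: n=6 cutoff=3
  4: match at position 0
  5: stage result 2
Execution walk:
  scan_readings([3, 6, 10, 6, 11, 6], 3) -> None  [called from rate_window, line 8]
Log line origins:
  1: from main, line 33
  2: from locate_pivot, line 19
  3: from rate_window, line 7
  4: from rate_window, line 9
A correct fix: line 2: replace `1` with `0`.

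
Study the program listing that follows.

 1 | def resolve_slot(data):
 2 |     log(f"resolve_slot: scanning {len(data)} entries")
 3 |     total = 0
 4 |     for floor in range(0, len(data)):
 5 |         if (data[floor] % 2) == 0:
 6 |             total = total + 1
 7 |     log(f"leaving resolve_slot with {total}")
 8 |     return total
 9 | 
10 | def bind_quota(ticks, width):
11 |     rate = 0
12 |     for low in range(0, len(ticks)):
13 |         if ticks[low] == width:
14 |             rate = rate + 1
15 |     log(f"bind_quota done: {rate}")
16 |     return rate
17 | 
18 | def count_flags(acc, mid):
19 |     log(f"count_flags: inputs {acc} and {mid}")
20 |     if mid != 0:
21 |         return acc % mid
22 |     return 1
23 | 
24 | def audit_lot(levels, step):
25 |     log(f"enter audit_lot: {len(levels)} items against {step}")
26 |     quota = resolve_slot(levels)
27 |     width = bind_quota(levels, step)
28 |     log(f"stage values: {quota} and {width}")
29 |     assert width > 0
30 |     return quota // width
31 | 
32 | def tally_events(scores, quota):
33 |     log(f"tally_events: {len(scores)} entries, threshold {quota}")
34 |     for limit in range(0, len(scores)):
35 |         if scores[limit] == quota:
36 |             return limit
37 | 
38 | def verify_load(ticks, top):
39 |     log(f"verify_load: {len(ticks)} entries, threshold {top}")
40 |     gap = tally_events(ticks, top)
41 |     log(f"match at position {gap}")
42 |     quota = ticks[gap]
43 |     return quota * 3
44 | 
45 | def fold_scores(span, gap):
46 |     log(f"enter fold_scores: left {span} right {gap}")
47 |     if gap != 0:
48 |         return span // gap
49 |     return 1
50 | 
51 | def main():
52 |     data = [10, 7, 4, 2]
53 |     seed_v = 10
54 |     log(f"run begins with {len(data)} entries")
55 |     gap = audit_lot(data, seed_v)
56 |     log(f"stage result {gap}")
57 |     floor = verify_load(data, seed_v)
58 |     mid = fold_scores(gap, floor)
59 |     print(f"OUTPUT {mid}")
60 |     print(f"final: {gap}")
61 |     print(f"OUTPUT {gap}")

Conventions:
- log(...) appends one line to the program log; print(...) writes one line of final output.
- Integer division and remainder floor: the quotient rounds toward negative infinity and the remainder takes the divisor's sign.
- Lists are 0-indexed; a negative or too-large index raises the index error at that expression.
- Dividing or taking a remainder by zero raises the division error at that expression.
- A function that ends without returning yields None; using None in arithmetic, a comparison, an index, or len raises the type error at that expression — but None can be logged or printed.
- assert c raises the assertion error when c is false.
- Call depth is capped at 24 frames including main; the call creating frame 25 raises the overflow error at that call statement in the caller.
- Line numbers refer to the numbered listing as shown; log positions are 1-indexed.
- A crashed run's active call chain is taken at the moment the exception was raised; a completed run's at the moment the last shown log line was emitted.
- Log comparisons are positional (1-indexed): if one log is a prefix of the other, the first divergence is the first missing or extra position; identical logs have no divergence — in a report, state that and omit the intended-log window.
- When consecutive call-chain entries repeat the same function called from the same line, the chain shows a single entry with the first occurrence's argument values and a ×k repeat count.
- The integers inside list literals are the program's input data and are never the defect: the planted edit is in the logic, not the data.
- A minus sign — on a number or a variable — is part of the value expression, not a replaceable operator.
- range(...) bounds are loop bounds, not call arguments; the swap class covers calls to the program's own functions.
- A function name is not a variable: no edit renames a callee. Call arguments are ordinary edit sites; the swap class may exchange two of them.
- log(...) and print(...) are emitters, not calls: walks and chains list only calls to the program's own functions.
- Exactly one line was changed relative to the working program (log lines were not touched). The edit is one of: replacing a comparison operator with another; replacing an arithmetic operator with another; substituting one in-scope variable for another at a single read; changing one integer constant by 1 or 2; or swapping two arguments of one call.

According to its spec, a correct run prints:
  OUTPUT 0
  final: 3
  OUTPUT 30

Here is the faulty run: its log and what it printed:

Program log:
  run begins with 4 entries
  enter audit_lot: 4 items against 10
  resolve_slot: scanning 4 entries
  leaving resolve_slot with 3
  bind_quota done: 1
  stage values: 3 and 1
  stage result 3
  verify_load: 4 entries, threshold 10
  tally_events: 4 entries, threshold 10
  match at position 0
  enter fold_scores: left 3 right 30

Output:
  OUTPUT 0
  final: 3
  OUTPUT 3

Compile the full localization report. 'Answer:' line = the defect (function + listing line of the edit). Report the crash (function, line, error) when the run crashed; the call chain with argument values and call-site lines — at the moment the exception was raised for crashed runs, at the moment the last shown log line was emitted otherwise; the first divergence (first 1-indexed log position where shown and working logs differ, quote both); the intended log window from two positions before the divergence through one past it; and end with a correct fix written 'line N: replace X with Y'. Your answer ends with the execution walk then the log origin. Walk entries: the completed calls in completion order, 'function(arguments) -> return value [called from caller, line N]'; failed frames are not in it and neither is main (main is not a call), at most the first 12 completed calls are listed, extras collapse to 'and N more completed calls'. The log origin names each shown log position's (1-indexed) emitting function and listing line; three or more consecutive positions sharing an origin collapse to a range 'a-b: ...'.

Answer: the defect is in main at line 61.
Core observation: Log streams are identical — the defect surfaces only in the printed output.
Call chain: main -> fold_scores(3, 30) (called at line 58).
First divergence: none; the two logs match at every position.
Execution walk:
  resolve_slot([10, 7, 4, 2]) -> 3  [called from audit_lot, line 26]
  bind_quota([10, 7, 4, 2], 10) -> 1  [called from audit_lot, line 27]
  audit_lot([10, 7, 4, 2], 10) -> 3  [called from main, line 55]
  tally_events([10, 7, 4, 2], 10) -> 0  [called from verify_load, line 40]
  verify_load([10, 7, 4, 2], 10) -> 30  [called from main, line 57]
  fold_scores(3, 30) -> 0  [called from main, line 58]
Log line origins:
  1: from main, line 54
  2: from audit_lot, line 25
  3: from resolve_slot, line 2
  4: from resolve_slot, line 7
  5: from bind_quota, line 15
  6: from audit_lot, line 28
  7: from main, line 56
  8: from verify_load, line 39
  9: from tally_events, line 33
  10: from verify_load, line 41
  11: from fold_scores, line 46
A correct fix: line 61: replace `gap` with `floor`.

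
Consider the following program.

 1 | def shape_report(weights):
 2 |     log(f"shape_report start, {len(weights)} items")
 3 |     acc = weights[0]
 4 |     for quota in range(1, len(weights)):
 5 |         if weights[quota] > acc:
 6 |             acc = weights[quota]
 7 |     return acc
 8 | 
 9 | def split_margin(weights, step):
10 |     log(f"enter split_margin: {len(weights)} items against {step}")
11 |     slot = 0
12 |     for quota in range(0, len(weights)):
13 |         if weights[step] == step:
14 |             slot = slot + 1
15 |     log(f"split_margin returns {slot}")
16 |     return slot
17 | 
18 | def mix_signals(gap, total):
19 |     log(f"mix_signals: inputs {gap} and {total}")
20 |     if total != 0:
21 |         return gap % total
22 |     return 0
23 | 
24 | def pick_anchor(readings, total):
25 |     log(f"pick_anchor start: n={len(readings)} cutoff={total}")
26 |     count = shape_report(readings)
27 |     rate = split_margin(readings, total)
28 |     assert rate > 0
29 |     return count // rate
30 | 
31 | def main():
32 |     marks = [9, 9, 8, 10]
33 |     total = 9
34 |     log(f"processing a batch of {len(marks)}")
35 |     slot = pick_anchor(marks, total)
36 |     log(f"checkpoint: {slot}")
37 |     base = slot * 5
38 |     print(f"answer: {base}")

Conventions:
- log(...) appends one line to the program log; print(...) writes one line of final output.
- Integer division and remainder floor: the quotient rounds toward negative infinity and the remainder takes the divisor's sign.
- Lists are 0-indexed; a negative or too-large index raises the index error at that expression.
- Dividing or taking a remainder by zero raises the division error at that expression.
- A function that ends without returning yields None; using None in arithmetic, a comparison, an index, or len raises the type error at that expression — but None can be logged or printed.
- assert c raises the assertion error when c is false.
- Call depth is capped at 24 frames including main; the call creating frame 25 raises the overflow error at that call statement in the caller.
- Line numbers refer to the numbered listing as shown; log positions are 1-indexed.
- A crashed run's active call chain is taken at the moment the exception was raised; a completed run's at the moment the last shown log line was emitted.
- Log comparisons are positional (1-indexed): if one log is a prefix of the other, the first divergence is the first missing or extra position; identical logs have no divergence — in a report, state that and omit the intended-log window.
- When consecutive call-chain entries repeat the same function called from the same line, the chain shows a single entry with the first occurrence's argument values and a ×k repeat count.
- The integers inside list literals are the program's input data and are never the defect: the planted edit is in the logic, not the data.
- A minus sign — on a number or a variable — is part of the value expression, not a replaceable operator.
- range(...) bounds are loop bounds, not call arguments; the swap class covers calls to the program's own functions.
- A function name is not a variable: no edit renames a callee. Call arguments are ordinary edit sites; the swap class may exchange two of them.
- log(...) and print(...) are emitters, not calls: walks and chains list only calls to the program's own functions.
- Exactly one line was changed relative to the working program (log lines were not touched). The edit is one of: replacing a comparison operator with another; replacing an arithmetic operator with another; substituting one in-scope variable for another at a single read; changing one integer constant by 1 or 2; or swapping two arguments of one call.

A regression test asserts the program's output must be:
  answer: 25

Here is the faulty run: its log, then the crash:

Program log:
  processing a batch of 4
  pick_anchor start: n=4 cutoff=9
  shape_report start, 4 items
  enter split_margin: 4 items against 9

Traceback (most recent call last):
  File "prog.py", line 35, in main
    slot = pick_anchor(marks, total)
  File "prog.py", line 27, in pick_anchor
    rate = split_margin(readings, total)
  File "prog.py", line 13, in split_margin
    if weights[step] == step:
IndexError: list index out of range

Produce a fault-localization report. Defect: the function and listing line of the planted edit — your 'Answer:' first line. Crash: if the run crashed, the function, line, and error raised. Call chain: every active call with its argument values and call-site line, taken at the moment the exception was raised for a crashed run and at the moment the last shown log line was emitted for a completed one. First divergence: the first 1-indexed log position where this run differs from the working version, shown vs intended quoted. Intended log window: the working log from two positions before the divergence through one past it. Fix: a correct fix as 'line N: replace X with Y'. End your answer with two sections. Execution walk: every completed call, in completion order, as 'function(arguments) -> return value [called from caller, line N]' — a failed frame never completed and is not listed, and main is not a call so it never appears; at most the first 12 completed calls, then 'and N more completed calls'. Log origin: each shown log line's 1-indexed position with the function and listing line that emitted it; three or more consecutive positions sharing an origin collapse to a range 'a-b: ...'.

Answer: the defect is in split_margin at line 13.
Key observation: Only 4 log lines were emitted before the run died; the intended continuation was 'split_margin returns 2'.
Crash: split_margin, line 13, IndexError.
Call chain: main -> pick_anchor([9, 9, 8, 10], 9) (called at line 35) -> split_margin([9, 9, 8, 10], 9) (called at line 27).
First divergence: position 5 — the faulty run's log ends after 4 lines; the working version continues with 'split_margin returns 2'.
Intended log window:
  3: shape_report start, 4 items
  4: enter split_margin: 4 items against 9
  5: split_margin returns 2
  6: checkpoint: 5
Execution walk:
  shape_report([9, 9, 8, 10]) -> 10  [called from pick_anchor, line 26]
Log origins:
  1: from main, line 34
  2: from pick_anchor, line 25
  3: from shape_report, line 2
  4: from split_margin, line 10
A correct fix: line 13: replace `weights[step]` with `weights[quota]`.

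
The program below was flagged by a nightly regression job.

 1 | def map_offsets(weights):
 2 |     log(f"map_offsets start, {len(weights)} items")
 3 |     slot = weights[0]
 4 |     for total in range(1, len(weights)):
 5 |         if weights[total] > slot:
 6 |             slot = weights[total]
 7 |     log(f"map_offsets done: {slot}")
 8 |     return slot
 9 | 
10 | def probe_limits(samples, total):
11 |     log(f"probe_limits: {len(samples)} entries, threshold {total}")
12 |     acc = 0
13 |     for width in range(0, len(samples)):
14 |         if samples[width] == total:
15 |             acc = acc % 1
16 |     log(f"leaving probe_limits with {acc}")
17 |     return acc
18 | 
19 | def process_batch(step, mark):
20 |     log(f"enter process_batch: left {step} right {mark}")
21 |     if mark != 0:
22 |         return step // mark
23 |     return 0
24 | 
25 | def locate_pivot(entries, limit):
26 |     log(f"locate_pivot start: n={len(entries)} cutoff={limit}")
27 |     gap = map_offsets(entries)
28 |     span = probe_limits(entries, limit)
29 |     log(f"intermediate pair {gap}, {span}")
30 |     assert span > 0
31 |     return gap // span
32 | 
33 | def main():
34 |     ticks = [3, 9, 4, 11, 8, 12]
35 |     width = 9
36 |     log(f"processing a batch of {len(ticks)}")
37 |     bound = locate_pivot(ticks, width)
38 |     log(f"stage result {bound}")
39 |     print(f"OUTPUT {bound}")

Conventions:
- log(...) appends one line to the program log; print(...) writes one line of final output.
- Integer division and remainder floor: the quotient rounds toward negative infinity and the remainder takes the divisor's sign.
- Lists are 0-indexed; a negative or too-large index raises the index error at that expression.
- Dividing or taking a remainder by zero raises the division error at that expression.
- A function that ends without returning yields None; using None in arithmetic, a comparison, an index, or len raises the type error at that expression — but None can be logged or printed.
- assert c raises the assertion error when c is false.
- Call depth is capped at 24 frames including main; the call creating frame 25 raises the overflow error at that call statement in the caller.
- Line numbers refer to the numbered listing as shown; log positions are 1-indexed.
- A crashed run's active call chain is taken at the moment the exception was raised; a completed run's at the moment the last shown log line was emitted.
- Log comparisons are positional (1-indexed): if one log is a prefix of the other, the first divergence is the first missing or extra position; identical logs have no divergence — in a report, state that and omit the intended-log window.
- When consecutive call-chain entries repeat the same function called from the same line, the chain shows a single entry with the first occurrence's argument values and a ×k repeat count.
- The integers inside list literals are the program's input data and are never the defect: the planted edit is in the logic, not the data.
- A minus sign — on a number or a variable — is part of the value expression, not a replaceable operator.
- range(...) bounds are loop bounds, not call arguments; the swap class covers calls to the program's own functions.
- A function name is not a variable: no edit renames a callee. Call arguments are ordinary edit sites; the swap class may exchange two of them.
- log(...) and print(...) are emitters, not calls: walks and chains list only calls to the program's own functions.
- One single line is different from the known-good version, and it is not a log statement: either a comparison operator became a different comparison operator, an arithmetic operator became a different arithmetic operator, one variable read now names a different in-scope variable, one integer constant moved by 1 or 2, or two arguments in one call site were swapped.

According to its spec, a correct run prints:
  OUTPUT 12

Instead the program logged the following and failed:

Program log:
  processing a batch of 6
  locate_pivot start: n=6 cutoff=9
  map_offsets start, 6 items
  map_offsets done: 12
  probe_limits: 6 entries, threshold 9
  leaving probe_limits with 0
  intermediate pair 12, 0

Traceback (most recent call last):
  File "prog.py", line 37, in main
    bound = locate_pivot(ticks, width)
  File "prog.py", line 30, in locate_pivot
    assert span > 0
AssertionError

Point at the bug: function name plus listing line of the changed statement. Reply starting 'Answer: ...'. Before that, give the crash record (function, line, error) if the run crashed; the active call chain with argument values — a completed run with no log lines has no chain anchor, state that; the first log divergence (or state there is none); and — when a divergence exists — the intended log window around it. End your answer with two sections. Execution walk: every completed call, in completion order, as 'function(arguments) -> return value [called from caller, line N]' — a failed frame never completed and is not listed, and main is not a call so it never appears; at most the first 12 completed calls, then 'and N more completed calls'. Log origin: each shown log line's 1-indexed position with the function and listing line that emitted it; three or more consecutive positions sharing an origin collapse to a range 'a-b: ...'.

Answer: the defect is in probe_limits at line 15.
Key fact: The log first diverges at position 6: the faulty run prints 'leaving probe_limits with 0' where the working version prints 'leaving probe_limits with 1'.
Crash: locate_pivot, line 30, AssertionError.
Call chain: main -> locate_pivot([3, 9, 4, 11, 8, 12], 9) (called at line 37).
First divergence: position 6 — shown 'leaving probe_limits with 0', intended 'leaving probe_limits with 1'.
Intended log window:
  4: map_offsets done: 12
  5: probe_limits: 6 entries, threshold 9
  6: leaving probe_limits with 1
  7: intermediate pair 12, 1
Execution walk:
  map_offsets([3, 9, 4, 11, 8, 12]) -> 12  [called from locate_pivot, line 27]
  probe_limits([3, 9, 4, 11, 8, 12], 9) -> 0  [called from locate_pivot, line 28]
Log line origins:
  1 — main, line 36
  2 — locate_pivot, line 26
  3 — map_offsets, line 2
  4 — map_offsets, line 7
  5 — probe_limits, line 11
  6 — probe_limits, line 16
  7 — locate_pivot, line 29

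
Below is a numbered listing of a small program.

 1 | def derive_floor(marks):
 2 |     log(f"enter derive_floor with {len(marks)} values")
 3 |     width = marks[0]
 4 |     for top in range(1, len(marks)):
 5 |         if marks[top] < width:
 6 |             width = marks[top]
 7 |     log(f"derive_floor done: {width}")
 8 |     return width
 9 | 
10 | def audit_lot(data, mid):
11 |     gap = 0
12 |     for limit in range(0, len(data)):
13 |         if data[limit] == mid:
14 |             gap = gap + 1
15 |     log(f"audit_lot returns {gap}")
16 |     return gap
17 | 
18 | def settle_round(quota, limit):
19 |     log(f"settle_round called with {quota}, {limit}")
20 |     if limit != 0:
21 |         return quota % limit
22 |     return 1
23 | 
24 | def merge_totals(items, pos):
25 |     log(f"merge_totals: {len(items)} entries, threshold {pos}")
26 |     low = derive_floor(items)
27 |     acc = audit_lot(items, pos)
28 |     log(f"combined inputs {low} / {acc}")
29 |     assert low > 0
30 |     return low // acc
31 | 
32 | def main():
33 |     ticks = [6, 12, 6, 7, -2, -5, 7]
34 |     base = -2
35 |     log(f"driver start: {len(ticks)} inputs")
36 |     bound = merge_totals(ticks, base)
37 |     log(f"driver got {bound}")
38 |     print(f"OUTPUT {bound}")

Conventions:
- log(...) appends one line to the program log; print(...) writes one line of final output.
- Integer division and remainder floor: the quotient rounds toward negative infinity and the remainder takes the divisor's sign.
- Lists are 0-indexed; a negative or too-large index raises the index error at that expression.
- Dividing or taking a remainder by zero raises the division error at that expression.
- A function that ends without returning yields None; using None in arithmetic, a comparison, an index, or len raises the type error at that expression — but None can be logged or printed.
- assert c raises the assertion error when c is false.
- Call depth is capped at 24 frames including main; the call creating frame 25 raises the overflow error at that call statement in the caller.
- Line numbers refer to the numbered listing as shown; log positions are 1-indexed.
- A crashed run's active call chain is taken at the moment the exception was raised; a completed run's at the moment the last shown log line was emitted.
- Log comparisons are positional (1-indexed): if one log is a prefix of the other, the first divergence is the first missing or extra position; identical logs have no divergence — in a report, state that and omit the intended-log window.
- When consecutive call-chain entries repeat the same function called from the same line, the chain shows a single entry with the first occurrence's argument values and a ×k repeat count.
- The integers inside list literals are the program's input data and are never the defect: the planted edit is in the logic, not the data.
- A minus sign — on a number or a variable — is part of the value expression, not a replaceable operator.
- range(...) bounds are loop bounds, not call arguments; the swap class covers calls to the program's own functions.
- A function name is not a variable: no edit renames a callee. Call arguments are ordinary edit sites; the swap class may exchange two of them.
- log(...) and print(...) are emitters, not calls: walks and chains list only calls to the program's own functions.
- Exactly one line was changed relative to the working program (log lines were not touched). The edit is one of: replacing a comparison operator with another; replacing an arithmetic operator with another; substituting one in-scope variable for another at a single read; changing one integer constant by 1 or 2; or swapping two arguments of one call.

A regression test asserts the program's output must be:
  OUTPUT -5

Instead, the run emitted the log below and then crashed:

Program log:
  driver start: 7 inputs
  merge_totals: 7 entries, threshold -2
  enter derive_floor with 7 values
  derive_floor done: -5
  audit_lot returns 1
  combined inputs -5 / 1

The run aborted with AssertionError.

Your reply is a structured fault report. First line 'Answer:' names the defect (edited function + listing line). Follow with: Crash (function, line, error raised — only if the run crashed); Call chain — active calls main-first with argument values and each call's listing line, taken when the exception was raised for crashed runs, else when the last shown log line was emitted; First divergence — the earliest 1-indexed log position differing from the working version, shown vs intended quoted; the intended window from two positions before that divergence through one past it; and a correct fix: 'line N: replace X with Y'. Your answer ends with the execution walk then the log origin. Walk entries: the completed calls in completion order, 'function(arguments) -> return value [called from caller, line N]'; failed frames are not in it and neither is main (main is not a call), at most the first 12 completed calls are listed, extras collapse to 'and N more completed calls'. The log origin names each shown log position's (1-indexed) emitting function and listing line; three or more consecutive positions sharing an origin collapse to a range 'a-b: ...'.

Answer: the defect is in merge_totals at line 29.
Core observation: The shown log is a 6-line prefix of the intended one, whose next entry is 'driver got -5'.
Crash: merge_totals, line 29, AssertionError.
Call chain: main -> merge_totals([6, 12, 6, 7, -2, -5, 7], -2) (called at line 36).
First divergence: position 7 — the faulty run's log ends after 6 lines; the working version continues with 'driver got -5'.
Intended log window:
  5: audit_lot returns 1
  6: combined inputs -5 / 1
  7: driver got -5
Execution walk:
  derive_floor([6, 12, 6, 7, -2, -5, 7]) -> -5  [called from merge_totals, line 26]
  audit_lot([6, 12, 6, 7, -2, -5, 7], -2) -> 1  [called from merge_totals, line 27]
Log line origins:
  1 — main, line 35
  2 — merge_totals, line 25
  3 — derive_floor, line 2
  4 — derive_floor, line 7
  5 — audit_lot, line 15
  6 — merge_totals, line 28
A correct fix: line 29: replace `low` with `acc`.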